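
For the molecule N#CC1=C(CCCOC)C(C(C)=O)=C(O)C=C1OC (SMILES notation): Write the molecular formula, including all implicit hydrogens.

C14H17NO4

Walk through each heavy atom and fill implicit hydrogens from standard valence (C 4, N 3, O 2, S 2, halogen 1):
  atom 1: N, bond orders sum to 3 (valence 3) → 0 H
  atom 2: C, bond orders sum to 4 (valence 4) → 0 H
  atom 3: C, bond orders sum to 4 (valence 4) → 0 H
  atom 4: C, bond orders sum to 4 (valence 4) → 0 H
  atom 5: C, bond orders sum to 2 (valence 4) → 2 H
  atom 6: C, bond orders sum to 2 (valence 4) → 2 H
  atom 7: C, bond orders sum to 2 (valence 4) → 2 H
  atom 8: O, bond orders sum to 2 (valence 2) → 0 H
  atom 9: C, bond orders sum to 1 (valence 4) → 3 H
  atom 10: C, bond orders sum to 4 (valence 4) → 0 H
  atom 11: C, bond orders sum to 4 (valence 4) → 0 H
  atom 12: C, bond orders sum to 1 (valence 4) → 3 H
  atom 13: O, bond orders sum to 2 (valence 2) → 0 H
  atom 14: C, bond orders sum to 4 (valence 4) → 0 H
  atom 15: O, bond orders sum to 1 (valence 2) → 1 H
  atom 16: C, bond orders sum to 3 (valence 4) → 1 H
  atom 17: C, bond orders sum to 4 (valence 4) → 0 H
  atom 18: O, bond orders sum to 2 (valence 2) → 0 H
  atom 19: C, bond orders sum to 1 (valence 4) → 3 H
Totals → C:14, H:17, N:1, O:4.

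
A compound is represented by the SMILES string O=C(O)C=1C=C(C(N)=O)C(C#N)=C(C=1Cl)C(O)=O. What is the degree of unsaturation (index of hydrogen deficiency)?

Degree of unsaturation = (number of rings) + (number of π bonds).
Ring closures in the SMILES: 1.
π bonds: 6 double bonds (each 1 DoU), 1 triple bond (each 2 DoU) → 8 DoU from unsaturation.
Total DoU = 1 + 8 = 9.

9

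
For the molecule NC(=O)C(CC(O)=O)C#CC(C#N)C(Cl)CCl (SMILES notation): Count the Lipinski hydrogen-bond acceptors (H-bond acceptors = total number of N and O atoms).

N atoms: 2; O atoms: 3.
Lipinski HBA = 2 + 3 = 5.

5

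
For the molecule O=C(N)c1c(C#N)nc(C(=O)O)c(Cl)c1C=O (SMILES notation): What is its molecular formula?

C9H4ClN3O4

Walk through each heavy atom and fill implicit hydrogens from standard valence (C 4, N 3, O 2, S 2, halogen 1); for lowercase aromatic atoms, an aromatic c carries 1 H when it has two neighbours and 0 H with three, and aromatic n carries 0 H:
  atom 1: O, bond orders sum to 2 (valence 2) → 0 H
  atom 2: C, bond orders sum to 4 (valence 4) → 0 H
  atom 3: N, bond orders sum to 1 (valence 3) → 2 H
  atom 4: aromatic c, 3 neighbours → 0 H
  atom 5: aromatic c, 3 neighbours → 0 H
  atom 6: C, bond orders sum to 4 (valence 4) → 0 H
  atom 7: N, bond orders sum to 3 (valence 3) → 0 H
  atom 8: aromatic n, 2 neighbours → 0 H
  atom 9: aromatic c, 3 neighbours → 0 H
  atom 10: C, bond orders sum to 4 (valence 4) → 0 H
  atom 11: O, bond orders sum to 2 (valence 2) → 0 H
  atom 12: O, bond orders sum to 1 (valence 2) → 1 H
  atom 13: aromatic c, 3 neighbours → 0 H
  atom 14: Cl (halogen, monovalent) → 0 H
  atom 15: aromatic c, 3 neighbours → 0 H
  atom 16: C, bond orders sum to 3 (valence 4) → 1 H
  atom 17: O, bond orders sum to 2 (valence 2) → 0 H
Totals → C:9, H:4, Cl:1, N:3, O:4.
In Hill order: C9H4ClN3O4.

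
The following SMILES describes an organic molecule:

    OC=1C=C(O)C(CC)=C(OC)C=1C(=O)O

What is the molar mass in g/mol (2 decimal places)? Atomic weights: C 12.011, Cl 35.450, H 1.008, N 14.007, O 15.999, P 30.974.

212.20 g/mol

First, the molecular formula is C10H12O5 (counting implicit H from valence).
  C: 10 × 12.011 = 120.110
  H: 12 × 1.008 = 12.096
  O: 5 × 15.999 = 79.995
Sum: 10×12.011 + 12×1.008 + 5×15.999 = 212.201 → 212.20 g/mol.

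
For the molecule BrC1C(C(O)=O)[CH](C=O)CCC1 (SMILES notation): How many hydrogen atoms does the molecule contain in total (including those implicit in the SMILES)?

11

Walk through each heavy atom and fill implicit hydrogens from standard valence (C 4, N 3, O 2, S 2, halogen 1):
  atom 1: Br (halogen, monovalent) → 0 H
  atom 2: C, bond orders sum to 3 (valence 4) → 1 H
  atom 3: C, bond orders sum to 3 (valence 4) → 1 H
  atom 4: C, bond orders sum to 4 (valence 4) → 0 H
  atom 5: O, bond orders sum to 1 (valence 2) → 1 H
  atom 6: O, bond orders sum to 2 (valence 2) → 0 H
  atom 7: C with explicit H count 1
  atom 8: C, bond orders sum to 3 (valence 4) → 1 H
  atom 9: O, bond orders sum to 2 (valence 2) → 0 H
  atom 10: C, bond orders sum to 2 (valence 4) → 2 H
  atom 11: C, bond orders sum to 2 (valence 4) → 2 H
  atom 12: C, bond orders sum to 2 (valence 4) → 2 H
Total hydrogens: 11.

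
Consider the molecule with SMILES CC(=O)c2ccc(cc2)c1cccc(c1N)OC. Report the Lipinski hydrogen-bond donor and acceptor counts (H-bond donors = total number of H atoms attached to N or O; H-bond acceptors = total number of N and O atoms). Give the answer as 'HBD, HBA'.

Donors: find every N or O and count the H atoms it carries.
  atom 3 (O): bond orders sum to 2 → 0 H
  atom 16 (N): bond orders sum to 1 → 2 H
  atom 17 (O): bond orders sum to 2 → 0 H
Lipinski HBD = 2.
Acceptors: N atoms = 1, O atoms = 2 → HBA = 3.

2, 3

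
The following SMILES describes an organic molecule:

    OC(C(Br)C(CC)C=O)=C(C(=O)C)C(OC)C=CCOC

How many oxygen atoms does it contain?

5

Scan the SMILES for O atoms (remember two-letter symbols like Cl and Br are single atoms).
Oxygen count: 5.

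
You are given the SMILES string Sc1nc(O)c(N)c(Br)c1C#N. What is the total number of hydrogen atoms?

Walk through each heavy atom and fill implicit hydrogens from standard valence (C 4, N 3, O 2, S 2, halogen 1); for lowercase aromatic atoms, an aromatic c carries 1 H when it has two neighbours and 0 H with three, and aromatic n carries 0 H:
  atom 1: S, bond orders sum to 1 (valence 2) → 1 H
  atom 2: aromatic c, 3 neighbours → 0 H
  atom 3: aromatic n, 2 neighbours → 0 H
  atom 4: aromatic c, 3 neighbours → 0 H
  atom 5: O, bond orders sum to 1 (valence 2) → 1 H
  atom 6: aromatic c, 3 neighbours → 0 H
  atom 7: N, bond orders sum to 1 (valence 3) → 2 H
  atom 8: aromatic c, 3 neighbours → 0 H
  atom 9: Br (halogen, monovalent) → 0 H
  atom 10: aromatic c, 3 neighbours → 0 H
  atom 11: C, bond orders sum to 4 (valence 4) → 0 H
  atom 12: N, bond orders sum to 3 (valence 3) → 0 H
Total hydrogens: 4.

4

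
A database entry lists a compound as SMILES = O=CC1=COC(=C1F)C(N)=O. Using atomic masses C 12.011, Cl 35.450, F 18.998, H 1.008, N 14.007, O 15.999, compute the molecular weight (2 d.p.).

First, the molecular formula is C6H4FNO3 (counting implicit H from valence).
  C: 6 × 12.011 = 72.066
  F: 1 × 18.998 = 18.998
  H: 4 × 1.008 = 4.032
  N: 1 × 14.007 = 14.007
  O: 3 × 15.999 = 47.997
Sum: 6×12.011 + 1×18.998 + 4×1.008 + 1×14.007 + 3×15.999 = 157.100 → 157.10 g/mol.

157.10 g/mol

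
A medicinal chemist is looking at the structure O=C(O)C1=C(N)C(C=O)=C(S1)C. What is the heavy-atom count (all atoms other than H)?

Every atom symbol written in the SMILES (organic subset) is one heavy atom; implicit H are not written.
Heavy atoms by element → C:7, N:1, O:3, S:1.
Total: 12.

12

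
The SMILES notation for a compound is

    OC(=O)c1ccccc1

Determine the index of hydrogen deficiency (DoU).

Molecular formula: C7H6O2.
DoU = (2C + 2 + N − H − X) / 2, where X is the halogen count and O/S are ignored.
    = (2·7 + 2 + 0 − 6 − 0) / 2 = 10 / 2 = 5.

5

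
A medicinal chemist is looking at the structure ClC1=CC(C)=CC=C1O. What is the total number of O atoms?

1

Scan the SMILES for O atoms (remember two-letter symbols like Cl and Br are single atoms).
Oxygen count: 1.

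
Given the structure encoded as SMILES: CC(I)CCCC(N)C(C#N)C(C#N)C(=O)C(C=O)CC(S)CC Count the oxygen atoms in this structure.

Scan the SMILES for O atoms (remember two-letter symbols like Cl and Br are single atoms).
Oxygen count: 2.

2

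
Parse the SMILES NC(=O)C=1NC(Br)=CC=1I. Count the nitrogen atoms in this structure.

2

Scan the SMILES for N atoms (remember two-letter symbols like Cl and Br are single atoms).
Nitrogen count: 2.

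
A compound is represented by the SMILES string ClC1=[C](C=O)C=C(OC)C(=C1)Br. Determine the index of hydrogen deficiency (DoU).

5

Degree of unsaturation = (number of rings) + (number of π bonds).
Ring closures in the SMILES: 1.
π bonds: 4 double bonds (each 1 DoU) → 4 DoU from unsaturation.
Total DoU = 1 + 4 = 5.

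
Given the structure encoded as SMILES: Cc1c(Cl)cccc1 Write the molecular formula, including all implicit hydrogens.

Walk through each heavy atom and fill implicit hydrogens from standard valence (C 4, N 3, O 2, S 2, halogen 1); for lowercase aromatic atoms, an aromatic c carries 1 H when it has two neighbours and 0 H with three, and aromatic n carries 0 H:
  atom 1: C, bond orders sum to 1 (valence 4) → 3 H
  atom 2: aromatic c, 3 neighbours → 0 H
  atom 3: aromatic c, 3 neighbours → 0 H
  atom 4: Cl (halogen, monovalent) → 0 H
  atom 5: aromatic c, 2 neighbours → 1 H
  atom 6: aromatic c, 2 neighbours → 1 H
  atom 7: aromatic c, 2 neighbours → 1 H
  atom 8: aromatic c, 2 neighbours → 1 H
Totals → C:7, H:7, Cl:1.
In Hill order: C7H7Cl.

C7H7Cl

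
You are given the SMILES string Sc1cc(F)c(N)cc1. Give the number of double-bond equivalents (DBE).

4

Molecular formula: C6H6FNS.
DoU = (2C + 2 + N − H − X) / 2, where X is the halogen count and O/S are ignored.
    = (2·6 + 2 + 1 − 6 − 1) / 2 = 8 / 2 = 4.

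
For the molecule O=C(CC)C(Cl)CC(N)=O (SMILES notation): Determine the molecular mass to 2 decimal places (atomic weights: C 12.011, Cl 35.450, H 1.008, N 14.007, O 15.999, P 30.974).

163.60 g/mol

First, the molecular formula is C6H10ClNO2 (counting implicit H from valence).
  C: 6 × 12.011 = 72.066
  Cl: 1 × 35.450 = 35.450
  H: 10 × 1.008 = 10.080
  N: 1 × 14.007 = 14.007
  O: 2 × 15.999 = 31.998
Sum: 6×12.011 + 1×35.450 + 10×1.008 + 1×14.007 + 2×15.999 = 163.601 → 163.60 g/mol.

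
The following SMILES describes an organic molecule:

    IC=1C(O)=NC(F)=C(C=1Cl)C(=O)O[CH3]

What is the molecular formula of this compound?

Walk through each heavy atom and fill implicit hydrogens from standard valence (C 4, N 3, O 2, S 2, halogen 1):
  atom 1: I (halogen, monovalent) → 0 H
  atom 2: C, bond orders sum to 4 (valence 4) → 0 H
  atom 3: C, bond orders sum to 4 (valence 4) → 0 H
  atom 4: O, bond orders sum to 1 (valence 2) → 1 H
  atom 5: N, bond orders sum to 3 (valence 3) → 0 H
  atom 6: C, bond orders sum to 4 (valence 4) → 0 H
  atom 7: F (halogen, monovalent) → 0 H
  atom 8: C, bond orders sum to 4 (valence 4) → 0 H
  atom 9: C, bond orders sum to 4 (valence 4) → 0 H
  atom 10: Cl (halogen, monovalent) → 0 H
  atom 11: C, bond orders sum to 4 (valence 4) → 0 H
  atom 12: O, bond orders sum to 2 (valence 2) → 0 H
  atom 13: O, bond orders sum to 2 (valence 2) → 0 H
  atom 14: C with explicit H count 3
Totals → C:7, H:4, Cl:1, F:1, I:1, N:1, O:3.

C7H4ClFINO3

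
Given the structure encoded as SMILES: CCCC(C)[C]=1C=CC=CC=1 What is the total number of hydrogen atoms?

16

Walk through each heavy atom and fill implicit hydrogens from standard valence (C 4, N 3, O 2, S 2, halogen 1):
  atom 1: C, bond orders sum to 1 (valence 4) → 3 H
  atom 2: C, bond orders sum to 2 (valence 4) → 2 H
  atom 3: C, bond orders sum to 2 (valence 4) → 2 H
  atom 4: C, bond orders sum to 3 (valence 4) → 1 H
  atom 5: C, bond orders sum to 1 (valence 4) → 3 H
  atom 6: C with explicit H count 0
  atom 7: C, bond orders sum to 3 (valence 4) → 1 H
  atom 8: C, bond orders sum to 3 (valence 4) → 1 H
  atom 9: C, bond orders sum to 3 (valence 4) → 1 H
  atom 10: C, bond orders sum to 3 (valence 4) → 1 H
  atom 11: C, bond orders sum to 3 (valence 4) → 1 H
Total hydrogens: 16.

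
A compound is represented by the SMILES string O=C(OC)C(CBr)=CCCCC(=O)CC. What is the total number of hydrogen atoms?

Walk through each heavy atom and fill implicit hydrogens from standard valence (C 4, N 3, O 2, S 2, halogen 1):
  atom 1: O, bond orders sum to 2 (valence 2) → 0 H
  atom 2: C, bond orders sum to 4 (valence 4) → 0 H
  atom 3: O, bond orders sum to 2 (valence 2) → 0 H
  atom 4: C, bond orders sum to 1 (valence 4) → 3 H
  atom 5: C, bond orders sum to 4 (valence 4) → 0 H
  atom 6: C, bond orders sum to 2 (valence 4) → 2 H
  atom 7: Br (halogen, monovalent) → 0 H
  atom 8: C, bond orders sum to 3 (valence 4) → 1 H
  atom 9: C, bond orders sum to 2 (valence 4) → 2 H
  atom 10: C, bond orders sum to 2 (valence 4) → 2 H
  atom 11: C, bond orders sum to 2 (valence 4) → 2 H
  atom 12: C, bond orders sum to 4 (valence 4) → 0 H
  atom 13: O, bond orders sum to 2 (valence 2) → 0 H
  atom 14: C, bond orders sum to 2 (valence 4) → 2 H
  atom 15: C, bond orders sum to 1 (valence 4) → 3 H
Total hydrogens: 17.

17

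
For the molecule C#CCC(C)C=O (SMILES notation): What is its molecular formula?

Walk through each heavy atom and fill implicit hydrogens from standard valence (C 4, N 3, O 2, S 2, halogen 1):
  atom 1: C, bond orders sum to 3 (valence 4) → 1 H
  atom 2: C, bond orders sum to 4 (valence 4) → 0 H
  atom 3: C, bond orders sum to 2 (valence 4) → 2 H
  atom 4: C, bond orders sum to 3 (valence 4) → 1 H
  atom 5: C, bond orders sum to 1 (valence 4) → 3 H
  atom 6: C, bond orders sum to 3 (valence 4) → 1 H
  atom 7: O, bond orders sum to 2 (valence 2) → 0 H
Totals → C:6, H:8, O:1.

C6H8O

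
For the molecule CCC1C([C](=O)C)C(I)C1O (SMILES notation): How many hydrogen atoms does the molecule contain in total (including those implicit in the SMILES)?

Walk through each heavy atom and fill implicit hydrogens from standard valence (C 4, N 3, O 2, S 2, halogen 1):
  atom 1: C, bond orders sum to 1 (valence 4) → 3 H
  atom 2: C, bond orders sum to 2 (valence 4) → 2 H
  atom 3: C, bond orders sum to 3 (valence 4) → 1 H
  atom 4: C, bond orders sum to 3 (valence 4) → 1 H
  atom 5: C with explicit H count 0
  atom 6: O, bond orders sum to 2 (valence 2) → 0 H
  atom 7: C, bond orders sum to 1 (valence 4) → 3 H
  atom 8: C, bond orders sum to 3 (valence 4) → 1 H
  atom 9: I (halogen, monovalent) → 0 H
  atom 10: C, bond orders sum to 3 (valence 4) → 1 H
  atom 11: O, bond orders sum to 1 (valence 2) → 1 H
Total hydrogens: 13.

13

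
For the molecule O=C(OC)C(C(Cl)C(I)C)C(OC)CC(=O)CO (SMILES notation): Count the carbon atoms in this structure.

11

Count every carbon token in the SMILES (each C, including those in ring-closure positions and inside branches).
Carbon count: 11.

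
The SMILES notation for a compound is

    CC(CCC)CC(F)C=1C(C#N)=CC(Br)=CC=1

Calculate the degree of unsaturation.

Degree of unsaturation = (number of rings) + (number of π bonds).
Ring closures in the SMILES: 1.
π bonds: 3 double bonds (each 1 DoU), 1 triple bond (each 2 DoU) → 5 DoU from unsaturation.
Total DoU = 1 + 5 = 6.

6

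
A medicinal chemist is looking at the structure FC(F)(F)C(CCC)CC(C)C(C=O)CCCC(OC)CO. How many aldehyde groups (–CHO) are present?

The aldehyde motif appears at heavy-atom position 13 in the SMILES.
Other groups present: 1 ether, 1 hydroxyl.
Aldehyde count: 1.

1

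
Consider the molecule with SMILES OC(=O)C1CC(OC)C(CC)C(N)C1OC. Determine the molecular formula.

C11H21NO4

Walk through each heavy atom and fill implicit hydrogens from standard valence (C 4, N 3, O 2, S 2, halogen 1):
  atom 1: O, bond orders sum to 1 (valence 2) → 1 H
  atom 2: C, bond orders sum to 4 (valence 4) → 0 H
  atom 3: O, bond orders sum to 2 (valence 2) → 0 H
  atom 4: C, bond orders sum to 3 (valence 4) → 1 H
  atom 5: C, bond orders sum to 2 (valence 4) → 2 H
  atom 6: C, bond orders sum to 3 (valence 4) → 1 H
  atom 7: O, bond orders sum to 2 (valence 2) → 0 H
  atom 8: C, bond orders sum to 1 (valence 4) → 3 H
  atom 9: C, bond orders sum to 3 (valence 4) → 1 H
  atom 10: C, bond orders sum to 2 (valence 4) → 2 H
  atom 11: C, bond orders sum to 1 (valence 4) → 3 H
  atom 12: C, bond orders sum to 3 (valence 4) → 1 H
  atom 13: N, bond orders sum to 1 (valence 3) → 2 H
  atom 14: C, bond orders sum to 3 (valence 4) → 1 H
  atom 15: O, bond orders sum to 2 (valence 2) → 0 H
  atom 16: C, bond orders sum to 1 (valence 4) → 3 H
Totals → C:11, H:21, N:1, O:4.
In Hill order: C11H21NO4.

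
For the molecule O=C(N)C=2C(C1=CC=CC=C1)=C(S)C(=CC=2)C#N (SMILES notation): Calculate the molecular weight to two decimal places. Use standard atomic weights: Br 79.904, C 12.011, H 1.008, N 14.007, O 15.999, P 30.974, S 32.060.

First, the molecular formula is C14H10N2OS (counting implicit H from valence).
  C: 14 × 12.011 = 168.154
  H: 10 × 1.008 = 10.080
  N: 2 × 14.007 = 28.014
  O: 1 × 15.999 = 15.999
  S: 1 × 32.060 = 32.060
Sum: 14×12.011 + 10×1.008 + 2×14.007 + 1×15.999 + 1×32.060 = 254.307 → 254.31 g/mol.

254.31 g/mol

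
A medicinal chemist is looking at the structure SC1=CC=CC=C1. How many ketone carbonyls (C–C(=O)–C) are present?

0

Scan the SMILES for the ketone motif — none present.
Groups that are present: 1 thiol.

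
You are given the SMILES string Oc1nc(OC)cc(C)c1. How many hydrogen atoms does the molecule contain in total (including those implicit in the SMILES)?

Walk through each heavy atom and fill implicit hydrogens from standard valence (C 4, N 3, O 2, S 2, halogen 1); for lowercase aromatic atoms, an aromatic c carries 1 H when it has two neighbours and 0 H with three, and aromatic n carries 0 H:
  atom 1: O, bond orders sum to 1 (valence 2) → 1 H
  atom 2: aromatic c, 3 neighbours → 0 H
  atom 3: aromatic n, 2 neighbours → 0 H
  atom 4: aromatic c, 3 neighbours → 0 H
  atom 5: O, bond orders sum to 2 (valence 2) → 0 H
  atom 6: C, bond orders sum to 1 (valence 4) → 3 H
  atom 7: aromatic c, 2 neighbours → 1 H
  atom 8: aromatic c, 3 neighbours → 0 H
  atom 9: C, bond orders sum to 1 (valence 4) → 3 H
  atom 10: aromatic c, 2 neighbours → 1 H
Total hydrogens: 9.

9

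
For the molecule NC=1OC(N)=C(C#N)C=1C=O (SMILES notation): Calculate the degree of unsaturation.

6

Molecular formula: C6H5N3O2.
DoU = (2C + 2 + N − H − X) / 2, where X is the halogen count and O/S are ignored.
    = (2·6 + 2 + 3 − 5 − 0) / 2 = 12 / 2 = 6.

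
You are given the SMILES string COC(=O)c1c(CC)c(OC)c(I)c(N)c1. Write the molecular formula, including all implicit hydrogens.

C11H14INO3

Walk through each heavy atom and fill implicit hydrogens from standard valence (C 4, N 3, O 2, S 2, halogen 1); for lowercase aromatic atoms, an aromatic c carries 1 H when it has two neighbours and 0 H with three, and aromatic n carries 0 H:
  atom 1: C, bond orders sum to 1 (valence 4) → 3 H
  atom 2: O, bond orders sum to 2 (valence 2) → 0 H
  atom 3: C, bond orders sum to 4 (valence 4) → 0 H
  atom 4: O, bond orders sum to 2 (valence 2) → 0 H
  atom 5: aromatic c, 3 neighbours → 0 H
  atom 6: aromatic c, 3 neighbours → 0 H
  atom 7: C, bond orders sum to 2 (valence 4) → 2 H
  atom 8: C, bond orders sum to 1 (valence 4) → 3 H
  atom 9: aromatic c, 3 neighbours → 0 H
  atom 10: O, bond orders sum to 2 (valence 2) → 0 H
  atom 11: C, bond orders sum to 1 (valence 4) → 3 H
  atom 12: aromatic c, 3 neighbours → 0 H
  atom 13: I (halogen, monovalent) → 0 H
  atom 14: aromatic c, 3 neighbours → 0 H
  atom 15: N, bond orders sum to 1 (valence 3) → 2 H
  atom 16: aromatic c, 2 neighbours → 1 H
Totals → C:11, H:14, I:1, N:1, O:3.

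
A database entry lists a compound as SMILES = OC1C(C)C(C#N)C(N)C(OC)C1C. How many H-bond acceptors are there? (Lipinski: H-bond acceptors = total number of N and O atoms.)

4

N atoms: 2; O atoms: 2.
Lipinski HBA = 2 + 2 = 4.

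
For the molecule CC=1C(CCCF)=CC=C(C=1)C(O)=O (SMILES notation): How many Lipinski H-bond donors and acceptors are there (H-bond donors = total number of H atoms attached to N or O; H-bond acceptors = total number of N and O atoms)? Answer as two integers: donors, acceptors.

Donors: find every N or O and count the H atoms it carries.
  atom 13 (O): bond orders sum to 1 → 1 H
  atom 14 (O): bond orders sum to 2 → 0 H
Lipinski HBD = 1.
Acceptors: N atoms = 0, O atoms = 2 → HBA = 2.

1, 2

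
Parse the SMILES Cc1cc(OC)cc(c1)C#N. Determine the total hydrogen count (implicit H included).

9

Walk through each heavy atom and fill implicit hydrogens from standard valence (C 4, N 3, O 2, S 2, halogen 1); for lowercase aromatic atoms, an aromatic c carries 1 H when it has two neighbours and 0 H with three, and aromatic n carries 0 H:
  atom 1: C, bond orders sum to 1 (valence 4) → 3 H
  atom 2: aromatic c, 3 neighbours → 0 H
  atom 3: aromatic c, 2 neighbours → 1 H
  atom 4: aromatic c, 3 neighbours → 0 H
  atom 5: O, bond orders sum to 2 (valence 2) → 0 H
  atom 6: C, bond orders sum to 1 (valence 4) → 3 H
  atom 7: aromatic c, 2 neighbours → 1 H
  atom 8: aromatic c, 3 neighbours → 0 H
  atom 9: aromatic c, 2 neighbours → 1 H
  atom 10: C, bond orders sum to 4 (valence 4) → 0 H
  atom 11: N, bond orders sum to 3 (valence 3) → 0 H
Total hydrogens: 9.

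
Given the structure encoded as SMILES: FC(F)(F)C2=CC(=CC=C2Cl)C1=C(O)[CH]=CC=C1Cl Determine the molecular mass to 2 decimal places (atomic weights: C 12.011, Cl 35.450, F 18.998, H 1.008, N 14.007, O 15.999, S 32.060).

307.09 g/mol

First, the molecular formula is C13H7Cl2F3O (counting implicit H from valence).
  C: 13 × 12.011 = 156.143
  Cl: 2 × 35.450 = 70.900
  F: 3 × 18.998 = 56.994
  H: 7 × 1.008 = 7.056
  O: 1 × 15.999 = 15.999
Sum: 13×12.011 + 2×35.450 + 3×18.998 + 7×1.008 + 1×15.999 = 307.092 → 307.09 g/mol.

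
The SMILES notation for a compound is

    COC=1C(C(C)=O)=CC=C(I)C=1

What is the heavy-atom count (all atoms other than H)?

Every atom symbol written in the SMILES (organic subset) is one heavy atom; implicit H are not written.
Heavy atoms by element → C:9, I:1, O:2.
Total: 12.

12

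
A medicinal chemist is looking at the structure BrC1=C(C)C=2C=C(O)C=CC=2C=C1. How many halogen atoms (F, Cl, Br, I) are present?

1

Halogen atoms appear at heavy-atom position 1 (1×Br).
Other groups present: 1 hydroxyl.
Halogen count: 1.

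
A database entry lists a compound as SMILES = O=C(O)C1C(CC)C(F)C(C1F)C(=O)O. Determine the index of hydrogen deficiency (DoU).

3

Degree of unsaturation = (number of rings) + (number of π bonds).
Ring closures in the SMILES: 1.
π bonds: 2 double bonds (each 1 DoU) → 2 DoU from unsaturation.
Total DoU = 1 + 2 = 3.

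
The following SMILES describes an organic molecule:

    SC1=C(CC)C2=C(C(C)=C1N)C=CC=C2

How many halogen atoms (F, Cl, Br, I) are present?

0

Scan the SMILES for the halogen motif — none present.
Groups that are present: 1 primary amine, 1 thiol.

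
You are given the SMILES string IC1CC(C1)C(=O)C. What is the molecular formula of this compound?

C6H9IO

Walk through each heavy atom and fill implicit hydrogens from standard valence (C 4, N 3, O 2, S 2, halogen 1):
  atom 1: I (halogen, monovalent) → 0 H
  atom 2: C, bond orders sum to 3 (valence 4) → 1 H
  atom 3: C, bond orders sum to 2 (valence 4) → 2 H
  atom 4: C, bond orders sum to 3 (valence 4) → 1 H
  atom 5: C, bond orders sum to 2 (valence 4) → 2 H
  atom 6: C, bond orders sum to 4 (valence 4) → 0 H
  atom 7: O, bond orders sum to 2 (valence 2) → 0 H
  atom 8: C, bond orders sum to 1 (valence 4) → 3 H
Totals → C:6, H:9, I:1, O:1.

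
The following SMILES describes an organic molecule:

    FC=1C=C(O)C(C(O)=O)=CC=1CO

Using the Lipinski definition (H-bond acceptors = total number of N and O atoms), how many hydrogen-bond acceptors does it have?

4

N atoms: 0; O atoms: 4.
Lipinski HBA = 0 + 4 = 4.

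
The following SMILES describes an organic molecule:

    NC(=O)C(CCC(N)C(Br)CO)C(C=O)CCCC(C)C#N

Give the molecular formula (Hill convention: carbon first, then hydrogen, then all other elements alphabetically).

Walk through each heavy atom and fill implicit hydrogens from standard valence (C 4, N 3, O 2, S 2, halogen 1):
  atom 1: N, bond orders sum to 1 (valence 3) → 2 H
  atom 2: C, bond orders sum to 4 (valence 4) → 0 H
  atom 3: O, bond orders sum to 2 (valence 2) → 0 H
  atom 4: C, bond orders sum to 3 (valence 4) → 1 H
  atom 5: C, bond orders sum to 2 (valence 4) → 2 H
  atom 6: C, bond orders sum to 2 (valence 4) → 2 H
  atom 7: C, bond orders sum to 3 (valence 4) → 1 H
  atom 8: N, bond orders sum to 1 (valence 3) → 2 H
  atom 9: C, bond orders sum to 3 (valence 4) → 1 H
  atom 10: Br (halogen, monovalent) → 0 H
  atom 11: C, bond orders sum to 2 (valence 4) → 2 H
  atom 12: O, bond orders sum to 1 (valence 2) → 1 H
  atom 13: C, bond orders sum to 3 (valence 4) → 1 H
  atom 14: C, bond orders sum to 3 (valence 4) → 1 H
  atom 15: O, bond orders sum to 2 (valence 2) → 0 H
  atom 16: C, bond orders sum to 2 (valence 4) → 2 H
  atom 17: C, bond orders sum to 2 (valence 4) → 2 H
  atom 18: C, bond orders sum to 2 (valence 4) → 2 H
  atom 19: C, bond orders sum to 3 (valence 4) → 1 H
  atom 20: C, bond orders sum to 1 (valence 4) → 3 H
  atom 21: C, bond orders sum to 4 (valence 4) → 0 H
  atom 22: N, bond orders sum to 3 (valence 3) → 0 H
Totals → C:15, H:26, Br:1, N:3, O:3.

C15H26BrN3O3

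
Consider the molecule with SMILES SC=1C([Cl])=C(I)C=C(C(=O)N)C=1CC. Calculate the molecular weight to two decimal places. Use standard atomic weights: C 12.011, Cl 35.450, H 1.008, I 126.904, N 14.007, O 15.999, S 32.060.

First, the molecular formula is C9H9ClINOS (counting implicit H from valence).
  C: 9 × 12.011 = 108.099
  Cl: 1 × 35.450 = 35.450
  H: 9 × 1.008 = 9.072
  I: 1 × 126.904 = 126.904
  N: 1 × 14.007 = 14.007
  O: 1 × 15.999 = 15.999
  S: 1 × 32.060 = 32.060
Sum: 9×12.011 + 1×35.450 + 9×1.008 + 1×126.904 + 1×14.007 + 1×15.999 + 1×32.060 = 341.591 → 341.59 g/mol.

341.59 g/mol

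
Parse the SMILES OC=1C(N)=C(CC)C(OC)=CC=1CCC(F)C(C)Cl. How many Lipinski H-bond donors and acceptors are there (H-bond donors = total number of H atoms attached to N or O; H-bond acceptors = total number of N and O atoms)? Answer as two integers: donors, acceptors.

Donors: find every N or O and count the H atoms it carries.
  atom 1 (O): bond orders sum to 1 → 1 H
  atom 4 (N): bond orders sum to 1 → 2 H
  atom 9 (O): bond orders sum to 2 → 0 H
Lipinski HBD = 3.
Acceptors: N atoms = 1, O atoms = 2 → HBA = 3.

3, 3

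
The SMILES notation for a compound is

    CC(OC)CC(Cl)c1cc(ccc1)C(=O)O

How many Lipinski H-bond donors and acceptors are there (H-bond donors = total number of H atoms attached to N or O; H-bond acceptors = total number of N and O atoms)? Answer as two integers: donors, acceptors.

Donors: find every N or O and count the H atoms it carries.
  atom 3 (O): bond orders sum to 2 → 0 H
  atom 15 (O): bond orders sum to 2 → 0 H
  atom 16 (O): bond orders sum to 1 → 1 H
Lipinski HBD = 1.
Acceptors: N atoms = 0, O atoms = 3 → HBA = 3.

1, 3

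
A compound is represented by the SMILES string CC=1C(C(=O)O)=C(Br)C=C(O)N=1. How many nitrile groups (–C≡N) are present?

0

Scan the SMILES for the nitrile motif — none present.
Groups that are present: 1 carboxylic acid, 1 hydroxyl.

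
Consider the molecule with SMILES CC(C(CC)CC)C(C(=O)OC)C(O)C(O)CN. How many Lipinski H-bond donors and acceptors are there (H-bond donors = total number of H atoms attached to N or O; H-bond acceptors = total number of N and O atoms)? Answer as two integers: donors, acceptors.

4, 5

Donors: find every N or O and count the H atoms it carries.
  atom 10 (O): bond orders sum to 2 → 0 H
  atom 11 (O): bond orders sum to 2 → 0 H
  atom 14 (O): bond orders sum to 1 → 1 H
  atom 16 (O): bond orders sum to 1 → 1 H
  atom 18 (N): bond orders sum to 1 → 2 H
Lipinski HBD = 4.
Acceptors: N atoms = 1, O atoms = 4 → HBA = 5.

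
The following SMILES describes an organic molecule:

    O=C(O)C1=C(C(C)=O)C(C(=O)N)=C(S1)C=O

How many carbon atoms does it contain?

9

Count every carbon token in the SMILES (each C, including those in ring-closure positions and inside branches).
Carbon count: 9.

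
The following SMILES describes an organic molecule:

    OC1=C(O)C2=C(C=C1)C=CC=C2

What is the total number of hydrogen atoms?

8

Walk through each heavy atom and fill implicit hydrogens from standard valence (C 4, N 3, O 2, S 2, halogen 1):
  atom 1: O, bond orders sum to 1 (valence 2) → 1 H
  atom 2: C, bond orders sum to 4 (valence 4) → 0 H
  atom 3: C, bond orders sum to 4 (valence 4) → 0 H
  atom 4: O, bond orders sum to 1 (valence 2) → 1 H
  atom 5: C, bond orders sum to 4 (valence 4) → 0 H
  atom 6: C, bond orders sum to 4 (valence 4) → 0 H
  atom 7: C, bond orders sum to 3 (valence 4) → 1 H
  atom 8: C, bond orders sum to 3 (valence 4) → 1 H
  atom 9: C, bond orders sum to 3 (valence 4) → 1 H
  atom 10: C, bond orders sum to 3 (valence 4) → 1 H
  atom 11: C, bond orders sum to 3 (valence 4) → 1 H
  atom 12: C, bond orders sum to 3 (valence 4) → 1 H
Total hydrogens: 8.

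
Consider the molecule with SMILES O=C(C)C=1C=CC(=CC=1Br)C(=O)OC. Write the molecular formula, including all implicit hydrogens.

C10H9BrO3

Walk through each heavy atom and fill implicit hydrogens from standard valence (C 4, N 3, O 2, S 2, halogen 1):
  atom 1: O, bond orders sum to 2 (valence 2) → 0 H
  atom 2: C, bond orders sum to 4 (valence 4) → 0 H
  atom 3: C, bond orders sum to 1 (valence 4) → 3 H
  atom 4: C, bond orders sum to 4 (valence 4) → 0 H
  atom 5: C, bond orders sum to 3 (valence 4) → 1 H
  atom 6: C, bond orders sum to 3 (valence 4) → 1 H
  atom 7: C, bond orders sum to 4 (valence 4) → 0 H
  atom 8: C, bond orders sum to 3 (valence 4) → 1 H
  atom 9: C, bond orders sum to 4 (valence 4) → 0 H
  atom 10: Br (halogen, monovalent) → 0 H
  atom 11: C, bond orders sum to 4 (valence 4) → 0 H
  atom 12: O, bond orders sum to 2 (valence 2) → 0 H
  atom 13: O, bond orders sum to 2 (valence 2) → 0 H
  atom 14: C, bond orders sum to 1 (valence 4) → 3 H
Totals → C:10, H:9, Br:1, O:3.
In Hill order: C10H9BrO3.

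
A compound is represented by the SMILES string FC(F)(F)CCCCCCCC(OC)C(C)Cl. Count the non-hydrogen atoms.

Every atom symbol written in the SMILES (organic subset) is one heavy atom; implicit H are not written.
Heavy atoms by element → C:12, Cl:1, F:3, O:1.
Total: 17.

17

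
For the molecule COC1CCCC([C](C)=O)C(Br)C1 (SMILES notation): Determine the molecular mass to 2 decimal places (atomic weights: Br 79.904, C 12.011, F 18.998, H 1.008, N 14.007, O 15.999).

First, the molecular formula is C10H17BrO2 (counting implicit H from valence).
  Br: 1 × 79.904 = 79.904
  C: 10 × 12.011 = 120.110
  H: 17 × 1.008 = 17.136
  O: 2 × 15.999 = 31.998
Sum: 1×79.904 + 10×12.011 + 17×1.008 + 2×15.999 = 249.148 → 249.15 g/mol.

249.15 g/mol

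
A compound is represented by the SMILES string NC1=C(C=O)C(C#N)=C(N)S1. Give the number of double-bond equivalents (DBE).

Degree of unsaturation = (number of rings) + (number of π bonds).
Ring closures in the SMILES: 1.
π bonds: 3 double bonds (each 1 DoU), 1 triple bond (each 2 DoU) → 5 DoU from unsaturation.
Total DoU = 1 + 5 = 6.

6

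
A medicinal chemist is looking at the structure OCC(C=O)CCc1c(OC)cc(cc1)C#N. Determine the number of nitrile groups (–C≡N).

The nitrile motif appears at heavy-atom position 16 in the SMILES.
Other groups present: 1 aldehyde, 1 ether, 1 hydroxyl.
Nitrile count: 1.

1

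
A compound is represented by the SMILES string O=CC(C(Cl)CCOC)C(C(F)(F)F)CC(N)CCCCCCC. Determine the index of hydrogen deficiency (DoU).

1

Molecular formula: C17H31ClF3NO2.
DoU = (2C + 2 + N − H − X) / 2, where X is the halogen count and O/S are ignored.
    = (2·17 + 2 + 1 − 31 − 4) / 2 = 2 / 2 = 1.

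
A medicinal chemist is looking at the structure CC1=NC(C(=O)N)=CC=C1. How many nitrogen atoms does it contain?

Scan the SMILES for N atoms (remember two-letter symbols like Cl and Br are single atoms).
Nitrogen count: 2.

2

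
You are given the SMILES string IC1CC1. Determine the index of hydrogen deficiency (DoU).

1

Molecular formula: C3H5I.
DoU = (2C + 2 + N − H − X) / 2, where X is the halogen count and O/S are ignored.
    = (2·3 + 2 + 0 − 5 − 1) / 2 = 2 / 2 = 1.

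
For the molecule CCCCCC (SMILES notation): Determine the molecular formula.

C6H14

Walk through each heavy atom and fill implicit hydrogens from standard valence (C 4, N 3, O 2, S 2, halogen 1):
  atom 1: C, bond orders sum to 1 (valence 4) → 3 H
  atom 2: C, bond orders sum to 2 (valence 4) → 2 H
  atom 3: C, bond orders sum to 2 (valence 4) → 2 H
  atom 4: C, bond orders sum to 2 (valence 4) → 2 H
  atom 5: C, bond orders sum to 2 (valence 4) → 2 H
  atom 6: C, bond orders sum to 1 (valence 4) → 3 H
Totals → C:6, H:14.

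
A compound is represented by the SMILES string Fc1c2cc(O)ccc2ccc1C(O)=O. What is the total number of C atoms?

Count every carbon token in the SMILES (each C, including those in ring-closure positions and inside branches).
Carbon count: 11.

11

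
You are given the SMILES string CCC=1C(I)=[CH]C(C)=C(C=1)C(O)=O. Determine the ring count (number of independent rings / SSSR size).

In SMILES, each pair of matching ring-closure digits denotes one ring-closing bond; the number of such bonds equals the number of independent rings.
Ring-closure bonds here: 1.

1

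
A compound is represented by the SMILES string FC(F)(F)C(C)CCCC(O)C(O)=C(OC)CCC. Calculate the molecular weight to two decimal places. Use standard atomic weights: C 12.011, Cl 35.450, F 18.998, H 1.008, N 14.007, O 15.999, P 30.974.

284.32 g/mol

First, the molecular formula is C13H23F3O3 (counting implicit H from valence).
  C: 13 × 12.011 = 156.143
  F: 3 × 18.998 = 56.994
  H: 23 × 1.008 = 23.184
  O: 3 × 15.999 = 47.997
Sum: 13×12.011 + 3×18.998 + 23×1.008 + 3×15.999 = 284.318 → 284.32 g/mol.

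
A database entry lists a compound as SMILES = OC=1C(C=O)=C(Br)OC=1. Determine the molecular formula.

Walk through each heavy atom and fill implicit hydrogens from standard valence (C 4, N 3, O 2, S 2, halogen 1):
  atom 1: O, bond orders sum to 1 (valence 2) → 1 H
  atom 2: C, bond orders sum to 4 (valence 4) → 0 H
  atom 3: C, bond orders sum to 4 (valence 4) → 0 H
  atom 4: C, bond orders sum to 3 (valence 4) → 1 H
  atom 5: O, bond orders sum to 2 (valence 2) → 0 H
  atom 6: C, bond orders sum to 4 (valence 4) → 0 H
  atom 7: Br (halogen, monovalent) → 0 H
  atom 8: O, bond orders sum to 2 (valence 2) → 0 H
  atom 9: C, bond orders sum to 3 (valence 4) → 1 H
Totals → C:5, H:3, Br:1, O:3.
In Hill order: C5H3BrO3.

C5H3BrO3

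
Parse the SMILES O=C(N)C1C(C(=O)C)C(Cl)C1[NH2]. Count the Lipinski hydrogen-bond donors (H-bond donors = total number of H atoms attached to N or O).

Donors: find every N or O and count the H atoms it carries.
  atom 1 (O): bond orders sum to 2 → 0 H
  atom 3 (N): bond orders sum to 1 → 2 H
  atom 7 (O): bond orders sum to 2 → 0 H
  atom 12 (N): bond orders sum to 1 → 2 H
Lipinski HBD = 4.

4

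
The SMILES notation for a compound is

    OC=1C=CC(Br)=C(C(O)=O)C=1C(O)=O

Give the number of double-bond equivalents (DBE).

6

Degree of unsaturation = (number of rings) + (number of π bonds).
Ring closures in the SMILES: 1.
π bonds: 5 double bonds (each 1 DoU) → 5 DoU from unsaturation.
Total DoU = 1 + 5 = 6.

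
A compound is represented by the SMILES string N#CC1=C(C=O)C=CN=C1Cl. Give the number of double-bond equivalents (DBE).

Degree of unsaturation = (number of rings) + (number of π bonds).
Ring closures in the SMILES: 1.
π bonds: 4 double bonds (each 1 DoU), 1 triple bond (each 2 DoU) → 6 DoU from unsaturation.
Total DoU = 1 + 6 = 7.

7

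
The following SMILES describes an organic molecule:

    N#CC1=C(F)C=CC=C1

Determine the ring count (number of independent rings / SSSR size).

In SMILES, each pair of matching ring-closure digits denotes one ring-closing bond; the number of such bonds equals the number of independent rings.
Ring-closure bonds here: 1.

1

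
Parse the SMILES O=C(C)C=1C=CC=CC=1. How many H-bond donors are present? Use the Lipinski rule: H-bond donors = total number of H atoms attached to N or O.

0

Donors: find every N or O and count the H atoms it carries.
  atom 1 (O): bond orders sum to 2 → 0 H
Lipinski HBD = 0.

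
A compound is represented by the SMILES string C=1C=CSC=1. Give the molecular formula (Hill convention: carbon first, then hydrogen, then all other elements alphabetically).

C4H4S

Walk through each heavy atom and fill implicit hydrogens from standard valence (C 4, N 3, O 2, S 2, halogen 1):
  atom 1: C, bond orders sum to 3 (valence 4) → 1 H
  atom 2: C, bond orders sum to 3 (valence 4) → 1 H
  atom 3: C, bond orders sum to 3 (valence 4) → 1 H
  atom 4: S, bond orders sum to 2 (valence 2) → 0 H
  atom 5: C, bond orders sum to 3 (valence 4) → 1 H
Totals → C:4, H:4, S:1.
In Hill order: C4H4S.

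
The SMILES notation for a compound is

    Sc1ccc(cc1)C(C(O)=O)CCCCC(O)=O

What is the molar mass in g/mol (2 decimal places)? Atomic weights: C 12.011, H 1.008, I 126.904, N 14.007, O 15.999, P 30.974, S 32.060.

First, the molecular formula is C13H16O4S (counting implicit H from valence).
  C: 13 × 12.011 = 156.143
  H: 16 × 1.008 = 16.128
  O: 4 × 15.999 = 63.996
  S: 1 × 32.060 = 32.060
Sum: 13×12.011 + 16×1.008 + 4×15.999 + 1×32.060 = 268.327 → 268.33 g/mol.

268.33 g/mol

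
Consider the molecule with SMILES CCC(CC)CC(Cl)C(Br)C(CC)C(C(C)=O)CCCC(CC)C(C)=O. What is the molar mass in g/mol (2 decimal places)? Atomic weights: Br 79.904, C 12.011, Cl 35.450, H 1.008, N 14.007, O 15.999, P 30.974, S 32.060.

First, the molecular formula is C22H40BrClO2 (counting implicit H from valence).
  Br: 1 × 79.904 = 79.904
  C: 22 × 12.011 = 264.242
  Cl: 1 × 35.450 = 35.450
  H: 40 × 1.008 = 40.320
  O: 2 × 15.999 = 31.998
Sum: 1×79.904 + 22×12.011 + 1×35.450 + 40×1.008 + 2×15.999 = 451.914 → 451.91 g/mol.

451.91 g/mol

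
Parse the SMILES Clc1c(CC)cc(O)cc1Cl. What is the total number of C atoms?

Count every carbon token in the SMILES (each C, including those in ring-closure positions and inside branches).
Carbon count: 8.

8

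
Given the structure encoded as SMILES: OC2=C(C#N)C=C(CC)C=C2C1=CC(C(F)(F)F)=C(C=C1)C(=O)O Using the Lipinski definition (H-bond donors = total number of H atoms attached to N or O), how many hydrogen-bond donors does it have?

2

Donors: find every N or O and count the H atoms it carries.
  atom 1 (O): bond orders sum to 1 → 1 H
  atom 5 (N): bond orders sum to 3 → 0 H
  atom 23 (O): bond orders sum to 2 → 0 H
  atom 24 (O): bond orders sum to 1 → 1 H
Lipinski HBD = 2.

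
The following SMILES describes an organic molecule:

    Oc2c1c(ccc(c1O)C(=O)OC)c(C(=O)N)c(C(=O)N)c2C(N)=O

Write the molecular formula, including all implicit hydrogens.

Walk through each heavy atom and fill implicit hydrogens from standard valence (C 4, N 3, O 2, S 2, halogen 1); for lowercase aromatic atoms, an aromatic c carries 1 H when it has two neighbours and 0 H with three, and aromatic n carries 0 H:
  atom 1: O, bond orders sum to 1 (valence 2) → 1 H
  atom 2: aromatic c, 3 neighbours → 0 H
  atom 3: aromatic c, 3 neighbours → 0 H
  atom 4: aromatic c, 3 neighbours → 0 H
  atom 5: aromatic c, 2 neighbours → 1 H
  atom 6: aromatic c, 2 neighbours → 1 H
  atom 7: aromatic c, 3 neighbours → 0 H
  atom 8: aromatic c, 3 neighbours → 0 H
  atom 9: O, bond orders sum to 1 (valence 2) → 1 H
  atom 10: C, bond orders sum to 4 (valence 4) → 0 H
  atom 11: O, bond orders sum to 2 (valence 2) → 0 H
  atom 12: O, bond orders sum to 2 (valence 2) → 0 H
  atom 13: C, bond orders sum to 1 (valence 4) → 3 H
  atom 14: aromatic c, 3 neighbours → 0 H
  atom 15: C, bond orders sum to 4 (valence 4) → 0 H
  atom 16: O, bond orders sum to 2 (valence 2) → 0 H
  atom 17: N, bond orders sum to 1 (valence 3) → 2 H
  atom 18: aromatic c, 3 neighbours → 0 H
  atom 19: C, bond orders sum to 4 (valence 4) → 0 H
  atom 20: O, bond orders sum to 2 (valence 2) → 0 H
  atom 21: N, bond orders sum to 1 (valence 3) → 2 H
  atom 22: aromatic c, 3 neighbours → 0 H
  atom 23: C, bond orders sum to 4 (valence 4) → 0 H
  atom 24: N, bond orders sum to 1 (valence 3) → 2 H
  atom 25: O, bond orders sum to 2 (valence 2) → 0 H
Totals → C:15, H:13, N:3, O:7.

C15H13N3O7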